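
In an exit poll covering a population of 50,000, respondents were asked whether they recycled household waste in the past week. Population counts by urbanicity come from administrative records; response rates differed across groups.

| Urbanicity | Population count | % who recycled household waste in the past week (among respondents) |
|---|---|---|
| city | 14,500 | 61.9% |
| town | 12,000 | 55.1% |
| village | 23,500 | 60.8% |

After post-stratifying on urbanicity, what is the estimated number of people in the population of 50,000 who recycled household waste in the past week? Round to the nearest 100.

Apply each group's respondent rate to its population count:
  city: 14,500 × 61.9% = 8975.5
  town: 12,000 × 55.1% = 6612
  village: 23,500 × 60.8% = 14,288
Estimated total = 29875.5 → 29,900.

29,900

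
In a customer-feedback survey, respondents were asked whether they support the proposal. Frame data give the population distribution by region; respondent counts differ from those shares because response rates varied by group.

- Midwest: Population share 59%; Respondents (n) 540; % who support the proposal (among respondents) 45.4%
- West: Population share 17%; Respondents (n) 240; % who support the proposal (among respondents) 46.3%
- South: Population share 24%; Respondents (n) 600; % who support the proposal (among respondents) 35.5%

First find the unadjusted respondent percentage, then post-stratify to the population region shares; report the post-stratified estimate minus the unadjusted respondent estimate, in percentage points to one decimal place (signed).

+1.9 percentage points

Without adjustment, the pooled respondent share is:
  (540/1380)×45.4 + (240/1380)×46.3 + (600/1380)×35.5 = 41.2522%
Post-stratified estimate weights by population shares:
  0.59×45.4 + 0.17×46.3 + 0.24×35.5 = 43.177%
Difference = 43.177 − 41.2522 = 1.9248 pp.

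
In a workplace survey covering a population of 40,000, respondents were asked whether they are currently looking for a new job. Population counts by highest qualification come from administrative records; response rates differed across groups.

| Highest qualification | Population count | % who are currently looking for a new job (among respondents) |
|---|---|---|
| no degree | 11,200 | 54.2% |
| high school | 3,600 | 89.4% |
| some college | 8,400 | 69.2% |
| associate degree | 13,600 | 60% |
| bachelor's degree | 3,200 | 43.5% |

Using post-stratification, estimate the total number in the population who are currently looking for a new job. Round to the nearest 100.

Apply each group's respondent rate to its population count:
  no degree: 11,200 × 54.2% = 6070.4
  high school: 3,600 × 89.4% = 3218.4
  some college: 8,400 × 69.2% = 5812.8
  associate degree: 13,600 × 60% = 8160
  bachelor's degree: 3,200 × 43.5% = 1392
Estimated total = 24653.6 → 24,700.

24,700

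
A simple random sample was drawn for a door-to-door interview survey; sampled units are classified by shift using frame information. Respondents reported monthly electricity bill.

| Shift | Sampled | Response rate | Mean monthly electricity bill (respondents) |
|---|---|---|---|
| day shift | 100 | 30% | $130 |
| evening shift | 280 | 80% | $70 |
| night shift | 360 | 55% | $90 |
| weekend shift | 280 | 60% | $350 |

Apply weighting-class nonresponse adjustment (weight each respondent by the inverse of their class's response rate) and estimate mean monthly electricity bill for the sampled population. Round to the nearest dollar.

Weighting each respondent by the inverse class response rate inflates each class back to its sampled size, so the class weight is n_sampled:
  day shift: 100 × 130 = 13,000
  evening shift: 280 × 70 = 19,600
  night shift: 360 × 90 = 32,400
  weekend shift: 280 × 350 = 98,000
Adjusted estimate = 163,000 / 1,020 = 159.804 → $160.

$160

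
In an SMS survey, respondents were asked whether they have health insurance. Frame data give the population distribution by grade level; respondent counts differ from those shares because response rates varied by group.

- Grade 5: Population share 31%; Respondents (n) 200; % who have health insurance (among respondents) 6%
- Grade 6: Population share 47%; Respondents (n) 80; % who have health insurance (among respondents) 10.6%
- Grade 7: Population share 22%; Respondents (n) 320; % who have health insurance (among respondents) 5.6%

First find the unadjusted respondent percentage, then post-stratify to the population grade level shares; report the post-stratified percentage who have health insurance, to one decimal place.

Naive respondent-only estimate (weights = respondent counts):
  (200/600)×6 + (80/600)×10.6 + (320/600)×5.6 = 6.4%
Post-stratifying to population shares instead:
  0.31×6 + 0.47×10.6 + 0.22×5.6 = 8.074%

8.1%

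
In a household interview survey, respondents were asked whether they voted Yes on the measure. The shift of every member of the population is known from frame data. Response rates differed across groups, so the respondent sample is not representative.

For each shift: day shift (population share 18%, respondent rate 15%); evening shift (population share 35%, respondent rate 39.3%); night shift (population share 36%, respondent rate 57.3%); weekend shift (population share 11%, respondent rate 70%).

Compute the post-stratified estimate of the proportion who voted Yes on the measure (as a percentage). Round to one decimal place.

Each cell contributes population-share × respondent value:
  day shift: 0.18 × 15 = 2.7
  evening shift: 0.35 × 39.3 = 13.755
  night shift: 0.36 × 57.3 = 20.628
  weekend shift: 0.11 × 70 = 7.7
Post-stratified estimate = 44.783 → 44.8%.

44.8%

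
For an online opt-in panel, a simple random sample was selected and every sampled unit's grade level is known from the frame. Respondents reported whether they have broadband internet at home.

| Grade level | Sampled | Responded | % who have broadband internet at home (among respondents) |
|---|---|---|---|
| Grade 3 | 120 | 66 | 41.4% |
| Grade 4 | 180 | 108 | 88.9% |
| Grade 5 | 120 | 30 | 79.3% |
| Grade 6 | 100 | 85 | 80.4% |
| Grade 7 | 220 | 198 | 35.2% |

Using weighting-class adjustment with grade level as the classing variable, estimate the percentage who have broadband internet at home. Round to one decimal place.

62.5%

Response rates by class: Grade 3 66/120 = 55%, Grade 4 108/180 = 60%, Grade 5 30/120 = 25%, Grade 6 85/100 = 85%, Grade 7 198/220 = 90%.
With weight = n_sampled/n_responded per class, the weighted class total is n_sampled:
  Grade 3: 120 × 41.4 = 4968
  Grade 4: 180 × 88.9 = 16002
  Grade 5: 120 × 79.3 = 9516
  Grade 6: 100 × 80.4 = 8040
  Grade 7: 220 × 35.2 = 7744
Adjusted estimate = 46,270 / 740 = 62.527 → 62.5%.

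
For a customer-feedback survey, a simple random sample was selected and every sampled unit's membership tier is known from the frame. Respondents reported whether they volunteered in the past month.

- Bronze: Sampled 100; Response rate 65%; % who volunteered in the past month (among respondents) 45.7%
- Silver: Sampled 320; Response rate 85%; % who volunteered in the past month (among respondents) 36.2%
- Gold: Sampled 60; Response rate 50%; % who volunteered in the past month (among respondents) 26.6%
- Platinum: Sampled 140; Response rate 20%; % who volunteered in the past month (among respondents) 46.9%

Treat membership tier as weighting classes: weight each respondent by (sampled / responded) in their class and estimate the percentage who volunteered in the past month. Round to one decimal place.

Weighting each respondent by the inverse class response rate inflates each class back to its sampled size, so the class weight is n_sampled:
  Bronze: 100 × 45.7 = 4570
  Silver: 320 × 36.2 = 11,584
  Gold: 60 × 26.6 = 1596
  Platinum: 140 × 46.9 = 6566
Adjusted estimate = 24,316 / 620 = 39.2194 → 39.2%.

39.2%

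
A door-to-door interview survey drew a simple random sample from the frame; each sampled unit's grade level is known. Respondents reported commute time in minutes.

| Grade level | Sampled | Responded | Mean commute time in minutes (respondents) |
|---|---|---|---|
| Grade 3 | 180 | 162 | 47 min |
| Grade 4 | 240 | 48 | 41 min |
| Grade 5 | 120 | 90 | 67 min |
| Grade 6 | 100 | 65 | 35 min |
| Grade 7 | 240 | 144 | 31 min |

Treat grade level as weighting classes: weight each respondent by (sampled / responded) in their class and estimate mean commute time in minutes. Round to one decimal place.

42.4

Class response rates: Grade 3 162/180 = 90%, Grade 4 48/240 = 20%, Grade 5 90/120 = 75%, Grade 6 65/100 = 65%, Grade 7 144/240 = 60%.
Each respondent's weight = sampled/responded in their class; summing within a class gives n_sampled, so:
  Grade 3: 180 × 47 = 8460
  Grade 4: 240 × 41 = 9840
  Grade 5: 120 × 67 = 8040
  Grade 6: 100 × 35 = 3500
  Grade 7: 240 × 31 = 7440
Adjusted estimate = 37,280 / 880 = 42.3636 → 42.4.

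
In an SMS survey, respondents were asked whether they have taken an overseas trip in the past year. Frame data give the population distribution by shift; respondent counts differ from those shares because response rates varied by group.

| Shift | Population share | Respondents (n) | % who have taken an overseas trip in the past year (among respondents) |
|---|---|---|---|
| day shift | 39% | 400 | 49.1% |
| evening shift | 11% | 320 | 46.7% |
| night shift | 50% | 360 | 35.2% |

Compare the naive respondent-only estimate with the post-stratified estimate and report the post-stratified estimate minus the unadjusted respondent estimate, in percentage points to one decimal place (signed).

-1.9 percentage points

Unadjusted (pooled respondent) estimate weights by respondent counts:
  (400/1080)×49.1 + (320/1080)×46.7 + (360/1080)×35.2 = 43.7556%
Reweighting by population shift shares:
  0.39×49.1 + 0.11×46.7 + 0.5×35.2 = 41.886%
Difference = 41.886 − 43.7556 = -1.8696 pp.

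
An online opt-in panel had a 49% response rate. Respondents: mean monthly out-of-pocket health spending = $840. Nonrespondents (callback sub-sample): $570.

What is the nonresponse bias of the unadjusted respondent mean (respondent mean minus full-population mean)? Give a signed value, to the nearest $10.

Nonresponse fraction = 1 − 0.49 = 0.51.
Bias = (nonresponse fraction) × (respondent mean − nonrespondent mean)
     = 0.51 × (840 − 570) = 0.51 × 270 = 137.7.

+$140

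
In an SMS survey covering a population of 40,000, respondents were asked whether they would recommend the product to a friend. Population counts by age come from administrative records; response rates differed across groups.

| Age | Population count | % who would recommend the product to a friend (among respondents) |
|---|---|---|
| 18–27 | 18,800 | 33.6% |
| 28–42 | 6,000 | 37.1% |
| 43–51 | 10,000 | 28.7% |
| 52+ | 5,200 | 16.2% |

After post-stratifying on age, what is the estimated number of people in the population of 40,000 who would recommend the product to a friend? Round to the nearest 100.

Estimated count per cell = population count × respondent percentage:
  18–27: 18,800 × 33.6% = 6316.8
  28–42: 6,000 × 37.1% = 2226
  43–51: 10,000 × 28.7% = 2870
  52+: 5,200 × 16.2% = 842.4
Estimated total = 12255.2 → 12,300.

12,300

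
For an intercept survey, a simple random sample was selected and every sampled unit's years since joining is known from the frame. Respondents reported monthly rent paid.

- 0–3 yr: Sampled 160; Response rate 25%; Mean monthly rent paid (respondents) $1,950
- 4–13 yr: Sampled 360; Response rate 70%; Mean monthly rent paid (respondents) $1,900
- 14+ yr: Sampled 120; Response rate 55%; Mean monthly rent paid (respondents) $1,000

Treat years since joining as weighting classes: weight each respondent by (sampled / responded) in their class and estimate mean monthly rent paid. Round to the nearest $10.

Inverse-response-rate weighting restores each class to its sampled count, so class totals weight by n_sampled:
  0–3 yr: 160 × 1950 = 312,000
  4–13 yr: 360 × 1900 = 684,000
  14+ yr: 120 × 1000 = 120,000
Adjusted estimate = 1,116,000 / 640 = 1743.75 → $1,740.

$1,740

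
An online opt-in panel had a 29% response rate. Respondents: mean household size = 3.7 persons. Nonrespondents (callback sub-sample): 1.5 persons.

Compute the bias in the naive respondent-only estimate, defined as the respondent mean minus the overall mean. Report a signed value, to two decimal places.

Nonresponse fraction = 1 − 0.29 = 0.71.
Bias = (nonresponse fraction) × (respondent mean − nonrespondent mean)
     = 0.71 × (3.7 − 1.5) = 0.71 × 2.2 = 1.562.

+1.56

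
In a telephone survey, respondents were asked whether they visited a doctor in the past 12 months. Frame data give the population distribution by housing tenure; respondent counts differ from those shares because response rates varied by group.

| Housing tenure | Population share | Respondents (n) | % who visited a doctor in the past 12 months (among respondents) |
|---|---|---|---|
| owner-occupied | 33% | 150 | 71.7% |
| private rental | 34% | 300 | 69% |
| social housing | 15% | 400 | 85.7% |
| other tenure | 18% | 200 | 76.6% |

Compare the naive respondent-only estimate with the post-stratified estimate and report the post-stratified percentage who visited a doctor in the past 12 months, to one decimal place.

73.8%

Unadjusted (pooled respondent) estimate weights by respondent counts:
  (150/1050)×71.7 + (300/1050)×69 + (400/1050)×85.7 + (200/1050)×76.6 = 77.1952%
Post-stratified estimate weights by population shares:
  0.33×71.7 + 0.34×69 + 0.15×85.7 + 0.18×76.6 = 73.764%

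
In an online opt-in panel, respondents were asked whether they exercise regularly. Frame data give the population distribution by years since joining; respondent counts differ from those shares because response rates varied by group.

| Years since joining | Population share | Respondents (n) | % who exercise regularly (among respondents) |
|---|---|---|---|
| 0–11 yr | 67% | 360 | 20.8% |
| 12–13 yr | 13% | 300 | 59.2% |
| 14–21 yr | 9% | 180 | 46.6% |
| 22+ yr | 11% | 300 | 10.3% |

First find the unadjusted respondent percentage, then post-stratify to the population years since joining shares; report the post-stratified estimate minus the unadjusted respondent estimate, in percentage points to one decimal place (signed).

Naive respondent-only estimate (weights = respondent counts):
  (360/1140)×20.8 + (300/1140)×59.2 + (180/1140)×46.6 + (300/1140)×10.3 = 32.2158%
Reweighting by population years since joining shares:
  0.67×20.8 + 0.13×59.2 + 0.09×46.6 + 0.11×10.3 = 26.959%
Difference = 26.959 − 32.2158 = -5.2568 pp.

-5.3 percentage points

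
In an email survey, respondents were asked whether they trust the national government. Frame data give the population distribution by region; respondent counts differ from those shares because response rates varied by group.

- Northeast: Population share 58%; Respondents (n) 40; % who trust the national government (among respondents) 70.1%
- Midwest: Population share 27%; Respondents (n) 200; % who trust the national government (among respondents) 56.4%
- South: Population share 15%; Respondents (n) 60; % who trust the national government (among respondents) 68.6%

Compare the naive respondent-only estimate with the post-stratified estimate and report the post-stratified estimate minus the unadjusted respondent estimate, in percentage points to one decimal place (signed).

+5.5 percentage points

Unadjusted (pooled respondent) estimate weights by respondent counts:
  (40/300)×70.1 + (200/300)×56.4 + (60/300)×68.6 = 60.6667%
Reweighting by population region shares:
  0.58×70.1 + 0.27×56.4 + 0.15×68.6 = 66.176%
Difference = 66.176 − 60.6667 = 5.5093 pp.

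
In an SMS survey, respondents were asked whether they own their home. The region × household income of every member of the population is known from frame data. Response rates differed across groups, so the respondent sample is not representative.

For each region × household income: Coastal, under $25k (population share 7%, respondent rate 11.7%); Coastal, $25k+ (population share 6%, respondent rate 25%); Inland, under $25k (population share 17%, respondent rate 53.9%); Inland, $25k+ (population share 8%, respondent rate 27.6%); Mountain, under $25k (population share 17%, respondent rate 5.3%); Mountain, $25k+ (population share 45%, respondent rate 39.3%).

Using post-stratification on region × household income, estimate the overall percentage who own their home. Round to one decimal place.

Reweight to the known region × household income distribution:
  Coastal, under $25k: 0.07 × 11.7 = 0.819
  Coastal, $25k+: 0.06 × 25 = 1.5
  Inland, under $25k: 0.17 × 53.9 = 9.163
  Inland, $25k+: 0.08 × 27.6 = 2.208
  Mountain, under $25k: 0.17 × 5.3 = 0.901
  Mountain, $25k+: 0.45 × 39.3 = 17.685
Post-stratified estimate = 32.276 → 32.3%.

32.3%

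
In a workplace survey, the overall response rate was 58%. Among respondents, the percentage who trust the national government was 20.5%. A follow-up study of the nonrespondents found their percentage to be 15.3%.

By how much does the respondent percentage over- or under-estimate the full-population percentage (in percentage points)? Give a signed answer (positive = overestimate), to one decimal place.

+2.2 percentage points

Nonresponse fraction = 1 − 0.58 = 0.42.
Bias = (nonresponse fraction) × (respondent percentage − nonrespondent percentage)
     = 0.42 × (20.5 − 15.3) = 0.42 × 5.2 = 2.184.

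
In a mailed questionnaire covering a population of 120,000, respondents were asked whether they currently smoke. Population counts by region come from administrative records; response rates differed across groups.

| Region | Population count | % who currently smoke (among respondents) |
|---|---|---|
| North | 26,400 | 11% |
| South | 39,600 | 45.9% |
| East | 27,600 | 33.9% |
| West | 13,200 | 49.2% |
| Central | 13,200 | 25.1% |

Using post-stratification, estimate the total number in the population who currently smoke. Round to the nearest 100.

40,200

Apply each group's respondent rate to its population count:
  North: 26,400 × 11% = 2904
  South: 39,600 × 45.9% = 18176.4
  East: 27,600 × 33.9% = 9356.4
  West: 13,200 × 49.2% = 6494.4
  Central: 13,200 × 25.1% = 3313.2
Estimated total = 40244.4 → 40,200.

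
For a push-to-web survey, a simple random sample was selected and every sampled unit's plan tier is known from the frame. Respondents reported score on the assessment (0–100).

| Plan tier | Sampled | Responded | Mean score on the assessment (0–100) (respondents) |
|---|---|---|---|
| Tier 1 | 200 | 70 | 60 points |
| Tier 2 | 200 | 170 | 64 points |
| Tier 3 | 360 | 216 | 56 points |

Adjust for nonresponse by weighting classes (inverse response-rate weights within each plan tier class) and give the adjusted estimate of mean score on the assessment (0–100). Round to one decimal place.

59.2

Response rates by class: Tier 1 70/200 = 35%, Tier 2 170/200 = 85%, Tier 3 216/360 = 60%.
Weighting each respondent by the inverse class response rate inflates each class back to its sampled size, so the class weight is n_sampled:
  Tier 1: 200 × 60 = 12,000
  Tier 2: 200 × 64 = 12,800
  Tier 3: 360 × 56 = 20,160
Adjusted estimate = 44,960 / 760 = 59.1579 → 59.2.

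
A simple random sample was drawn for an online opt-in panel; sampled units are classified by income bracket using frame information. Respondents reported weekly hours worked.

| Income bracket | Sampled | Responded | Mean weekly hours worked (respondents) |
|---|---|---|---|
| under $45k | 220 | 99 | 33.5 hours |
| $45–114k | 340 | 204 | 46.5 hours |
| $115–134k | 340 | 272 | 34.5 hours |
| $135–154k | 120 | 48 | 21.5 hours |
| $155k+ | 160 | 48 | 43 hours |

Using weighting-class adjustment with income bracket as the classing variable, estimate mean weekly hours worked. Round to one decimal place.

Class response rates: under $45k 99/220 = 45%, $45–114k 204/340 = 60%, $115–134k 272/340 = 80%, $135–154k 48/120 = 40%, $155k+ 48/160 = 30%.
With weight = n_sampled/n_responded per class, the weighted class total is n_sampled:
  under $45k: 220 × 33.5 = 7370
  $45–114k: 340 × 46.5 = 15,810
  $115–134k: 340 × 34.5 = 11,730
  $135–154k: 120 × 21.5 = 2580
  $155k+: 160 × 43 = 6880
Adjusted estimate = 44,370 / 1,180 = 37.6017 → 37.6.

37.6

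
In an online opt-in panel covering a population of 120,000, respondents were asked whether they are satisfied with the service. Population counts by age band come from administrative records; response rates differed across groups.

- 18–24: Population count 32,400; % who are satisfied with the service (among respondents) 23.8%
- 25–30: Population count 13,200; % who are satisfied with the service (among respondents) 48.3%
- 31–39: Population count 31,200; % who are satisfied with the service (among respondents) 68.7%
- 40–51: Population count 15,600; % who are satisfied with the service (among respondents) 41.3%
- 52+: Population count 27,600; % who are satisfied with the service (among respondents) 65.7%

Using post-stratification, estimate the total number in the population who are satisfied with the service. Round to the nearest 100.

Estimated count per cell = population count × respondent percentage:
  18–24: 32,400 × 23.8% = 7711.2
  25–30: 13,200 × 48.3% = 6375.6
  31–39: 31,200 × 68.7% = 21434.4
  40–51: 15,600 × 41.3% = 6442.8
  52+: 27,600 × 65.7% = 18133.2
Estimated total = 60097.2 → 60,100.

60,100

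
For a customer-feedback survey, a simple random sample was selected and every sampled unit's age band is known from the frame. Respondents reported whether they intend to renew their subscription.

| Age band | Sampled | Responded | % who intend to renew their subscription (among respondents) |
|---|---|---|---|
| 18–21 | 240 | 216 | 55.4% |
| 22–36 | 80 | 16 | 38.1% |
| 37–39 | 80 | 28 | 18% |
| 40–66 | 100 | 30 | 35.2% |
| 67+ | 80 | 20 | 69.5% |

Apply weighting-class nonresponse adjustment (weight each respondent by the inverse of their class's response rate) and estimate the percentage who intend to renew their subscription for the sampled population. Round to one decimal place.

Class response rates: 18–21 216/240 = 90%, 22–36 16/80 = 20%, 37–39 28/80 = 35%, 40–66 30/100 = 30%, 67+ 20/80 = 25%.
Weighting each respondent by the inverse class response rate inflates each class back to its sampled size, so the class weight is n_sampled:
  18–21: 240 × 55.4 = 13,296
  22–36: 80 × 38.1 = 3048
  37–39: 80 × 18 = 1440
  40–66: 100 × 35.2 = 3520
  67+: 80 × 69.5 = 5560
Adjusted estimate = 26,864 / 580 = 46.3172 → 46.3%.

46.3%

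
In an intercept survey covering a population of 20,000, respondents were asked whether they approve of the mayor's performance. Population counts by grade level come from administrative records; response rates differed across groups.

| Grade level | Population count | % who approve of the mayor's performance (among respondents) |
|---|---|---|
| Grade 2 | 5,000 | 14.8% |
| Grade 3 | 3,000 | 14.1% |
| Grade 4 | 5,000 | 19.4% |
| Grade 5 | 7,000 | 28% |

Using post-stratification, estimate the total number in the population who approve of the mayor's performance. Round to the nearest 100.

4,100

Apply each group's respondent rate to its population count:
  Grade 2: 5,000 × 14.8% = 740
  Grade 3: 3,000 × 14.1% = 423
  Grade 4: 5,000 × 19.4% = 970
  Grade 5: 7,000 × 28% = 1960
Estimated total = 4093 → 4,100.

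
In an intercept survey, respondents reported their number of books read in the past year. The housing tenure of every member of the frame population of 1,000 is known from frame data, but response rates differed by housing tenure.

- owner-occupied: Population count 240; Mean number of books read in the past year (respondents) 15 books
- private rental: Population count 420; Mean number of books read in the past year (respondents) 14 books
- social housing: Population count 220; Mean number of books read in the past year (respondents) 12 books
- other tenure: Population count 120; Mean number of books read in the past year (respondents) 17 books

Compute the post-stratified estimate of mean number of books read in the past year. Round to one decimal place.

14.2

Weight each group's respondent value by its population share:
  owner-occupied: (240/1,000) × 15 = 3.6
  private rental: (420/1,000) × 14 = 5.88
  social housing: (220/1,000) × 12 = 2.64
  other tenure: (120/1,000) × 17 = 2.04
Post-stratified estimate = 14.16 → 14.2.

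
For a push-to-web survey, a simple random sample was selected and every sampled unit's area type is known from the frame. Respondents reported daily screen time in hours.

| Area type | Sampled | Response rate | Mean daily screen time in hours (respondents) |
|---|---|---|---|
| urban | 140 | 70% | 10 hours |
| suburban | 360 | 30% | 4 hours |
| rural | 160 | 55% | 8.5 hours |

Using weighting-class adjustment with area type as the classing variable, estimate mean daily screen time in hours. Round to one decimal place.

6.4

Weighting each respondent by the inverse class response rate inflates each class back to its sampled size, so the class weight is n_sampled:
  urban: 140 × 10 = 1400
  suburban: 360 × 4 = 1440
  rural: 160 × 8.5 = 1360
Adjusted estimate = 4200 / 660 = 6.36364 → 6.4.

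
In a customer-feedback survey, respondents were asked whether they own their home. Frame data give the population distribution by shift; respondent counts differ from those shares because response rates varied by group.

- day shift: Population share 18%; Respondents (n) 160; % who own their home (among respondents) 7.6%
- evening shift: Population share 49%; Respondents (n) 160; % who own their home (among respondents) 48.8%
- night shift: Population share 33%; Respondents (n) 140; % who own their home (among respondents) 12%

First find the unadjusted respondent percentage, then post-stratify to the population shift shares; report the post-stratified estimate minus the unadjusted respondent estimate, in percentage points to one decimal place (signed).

+6.0 percentage points

Unadjusted (pooled respondent) estimate weights by respondent counts:
  (160/460)×7.6 + (160/460)×48.8 + (140/460)×12 = 23.2696%
Post-stratifying to population shares instead:
  0.18×7.6 + 0.49×48.8 + 0.33×12 = 29.24%
Difference = 29.24 − 23.2696 = 5.9704 pp.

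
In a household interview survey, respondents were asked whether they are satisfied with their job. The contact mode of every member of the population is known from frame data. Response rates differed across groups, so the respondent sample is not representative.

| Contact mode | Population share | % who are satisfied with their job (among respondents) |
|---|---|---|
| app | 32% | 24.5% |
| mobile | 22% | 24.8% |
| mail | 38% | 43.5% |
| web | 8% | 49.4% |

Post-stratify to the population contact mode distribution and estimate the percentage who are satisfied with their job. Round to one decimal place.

33.8%

Post-stratification weights by population share, not respondent share:
  app: 0.32 × 24.5 = 7.84
  mobile: 0.22 × 24.8 = 5.456
  mail: 0.38 × 43.5 = 16.53
  web: 0.08 × 49.4 = 3.952
Post-stratified estimate = 33.778 → 33.8%.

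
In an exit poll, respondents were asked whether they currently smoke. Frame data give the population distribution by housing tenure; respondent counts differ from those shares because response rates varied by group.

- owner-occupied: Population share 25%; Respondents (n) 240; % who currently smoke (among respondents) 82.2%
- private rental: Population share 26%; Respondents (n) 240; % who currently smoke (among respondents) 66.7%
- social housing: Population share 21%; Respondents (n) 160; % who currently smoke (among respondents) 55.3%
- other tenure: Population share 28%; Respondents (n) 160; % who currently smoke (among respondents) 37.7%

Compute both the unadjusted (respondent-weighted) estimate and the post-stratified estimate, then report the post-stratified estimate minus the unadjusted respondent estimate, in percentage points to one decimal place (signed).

Unadjusted (pooled respondent) estimate weights by respondent counts:
  (240/800)×82.2 + (240/800)×66.7 + (160/800)×55.3 + (160/800)×37.7 = 63.27%
Post-stratifying to population shares instead:
  0.25×82.2 + 0.26×66.7 + 0.21×55.3 + 0.28×37.7 = 60.061%
Difference = 60.061 − 63.27 = -3.209 pp.

-3.2 percentage points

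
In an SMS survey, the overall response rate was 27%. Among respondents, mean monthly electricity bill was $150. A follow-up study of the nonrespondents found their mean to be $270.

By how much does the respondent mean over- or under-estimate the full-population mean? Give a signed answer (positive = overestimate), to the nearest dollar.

-$88

Nonresponse fraction = 1 − 0.27 = 0.73.
Bias = (nonresponse fraction) × (respondent mean − nonrespondent mean)
     = 0.73 × (150 − 270) = 0.73 × -120 = -87.6.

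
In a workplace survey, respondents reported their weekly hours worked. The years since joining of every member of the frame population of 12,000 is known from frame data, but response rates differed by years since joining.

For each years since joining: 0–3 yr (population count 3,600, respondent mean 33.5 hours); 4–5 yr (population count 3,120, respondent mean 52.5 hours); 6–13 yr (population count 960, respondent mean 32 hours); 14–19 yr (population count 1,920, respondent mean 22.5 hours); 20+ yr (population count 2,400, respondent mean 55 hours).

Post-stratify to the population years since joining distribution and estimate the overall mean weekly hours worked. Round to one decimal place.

40.9

Reweight to the known years since joining distribution:
  0–3 yr: (3,600/12,000) × 33.5 = 10.05
  4–5 yr: (3,120/12,000) × 52.5 = 13.65
  6–13 yr: (960/12,000) × 32 = 2.56
  14–19 yr: (1,920/12,000) × 22.5 = 3.6
  20+ yr: (2,400/12,000) × 55 = 11
Post-stratified estimate = 40.86 → 40.9.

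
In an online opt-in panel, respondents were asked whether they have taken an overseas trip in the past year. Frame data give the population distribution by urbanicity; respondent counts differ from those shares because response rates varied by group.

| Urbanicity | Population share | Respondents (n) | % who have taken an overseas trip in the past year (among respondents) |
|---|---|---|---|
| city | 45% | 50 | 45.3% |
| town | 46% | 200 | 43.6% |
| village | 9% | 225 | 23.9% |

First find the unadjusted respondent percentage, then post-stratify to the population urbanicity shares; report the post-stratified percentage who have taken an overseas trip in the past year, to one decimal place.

42.6%

Without adjustment, the pooled respondent share is:
  (50/475)×45.3 + (200/475)×43.6 + (225/475)×23.9 = 34.4474%
Post-stratifying to population shares instead:
  0.45×45.3 + 0.46×43.6 + 0.09×23.9 = 42.592%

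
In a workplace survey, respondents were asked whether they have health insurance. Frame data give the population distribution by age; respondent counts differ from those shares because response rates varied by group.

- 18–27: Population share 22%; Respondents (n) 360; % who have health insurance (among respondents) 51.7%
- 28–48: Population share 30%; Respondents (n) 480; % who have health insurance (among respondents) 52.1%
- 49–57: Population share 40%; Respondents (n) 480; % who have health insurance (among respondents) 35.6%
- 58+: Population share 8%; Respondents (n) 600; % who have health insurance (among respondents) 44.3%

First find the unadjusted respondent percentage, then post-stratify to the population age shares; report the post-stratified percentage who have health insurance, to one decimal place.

Naive respondent-only estimate (weights = respondent counts):
  (360/1920)×51.7 + (480/1920)×52.1 + (480/1920)×35.6 + (600/1920)×44.3 = 45.4625%
Post-stratified estimate weights by population shares:
  0.22×51.7 + 0.3×52.1 + 0.4×35.6 + 0.08×44.3 = 44.788%

44.8%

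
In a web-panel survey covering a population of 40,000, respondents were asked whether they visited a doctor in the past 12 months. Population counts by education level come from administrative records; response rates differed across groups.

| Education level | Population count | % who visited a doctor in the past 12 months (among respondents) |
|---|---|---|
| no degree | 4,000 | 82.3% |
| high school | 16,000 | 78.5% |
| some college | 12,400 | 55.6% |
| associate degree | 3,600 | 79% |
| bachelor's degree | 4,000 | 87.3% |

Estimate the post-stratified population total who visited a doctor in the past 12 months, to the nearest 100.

29,100

Apply each group's respondent rate to its population count:
  no degree: 4,000 × 82.3% = 3292
  high school: 16,000 × 78.5% = 12,560
  some college: 12,400 × 55.6% = 6894.4
  associate degree: 3,600 × 79% = 2844
  bachelor's degree: 4,000 × 87.3% = 3492
Estimated total = 29082.4 → 29,100.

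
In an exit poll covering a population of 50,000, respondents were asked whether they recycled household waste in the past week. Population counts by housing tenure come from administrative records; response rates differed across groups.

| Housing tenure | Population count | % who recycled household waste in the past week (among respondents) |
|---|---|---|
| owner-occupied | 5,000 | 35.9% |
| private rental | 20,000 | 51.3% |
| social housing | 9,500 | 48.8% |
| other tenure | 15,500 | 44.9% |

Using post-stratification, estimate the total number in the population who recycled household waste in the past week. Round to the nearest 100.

23,700

Estimated count per cell = population count × respondent percentage:
  owner-occupied: 5,000 × 35.9% = 1795
  private rental: 20,000 × 51.3% = 10,260
  social housing: 9,500 × 48.8% = 4636
  other tenure: 15,500 × 44.9% = 6959.5
Estimated total = 23650.5 → 23,700.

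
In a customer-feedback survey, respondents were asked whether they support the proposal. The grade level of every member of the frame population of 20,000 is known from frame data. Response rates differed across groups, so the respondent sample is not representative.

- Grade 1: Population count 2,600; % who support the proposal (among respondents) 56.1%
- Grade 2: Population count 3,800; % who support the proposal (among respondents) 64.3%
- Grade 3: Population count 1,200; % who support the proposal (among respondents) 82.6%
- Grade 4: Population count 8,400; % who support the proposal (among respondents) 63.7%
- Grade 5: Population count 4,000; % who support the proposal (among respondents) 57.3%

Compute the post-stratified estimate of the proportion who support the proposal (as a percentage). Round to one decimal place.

Weight each group's respondent value by its population share:
  Grade 1: (2,600/20,000) × 56.1 = 7.293
  Grade 2: (3,800/20,000) × 64.3 = 12.217
  Grade 3: (1,200/20,000) × 82.6 = 4.956
  Grade 4: (8,400/20,000) × 63.7 = 26.754
  Grade 5: (4,000/20,000) × 57.3 = 11.46
Post-stratified estimate = 62.68 → 62.7%.

62.7%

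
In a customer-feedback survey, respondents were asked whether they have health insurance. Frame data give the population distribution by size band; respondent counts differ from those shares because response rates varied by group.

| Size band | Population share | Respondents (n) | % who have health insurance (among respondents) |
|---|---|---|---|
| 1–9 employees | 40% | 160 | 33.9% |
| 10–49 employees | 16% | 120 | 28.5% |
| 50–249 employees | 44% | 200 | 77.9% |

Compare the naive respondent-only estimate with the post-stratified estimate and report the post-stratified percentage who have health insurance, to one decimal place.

Without adjustment, the pooled respondent share is:
  (160/480)×33.9 + (120/480)×28.5 + (200/480)×77.9 = 50.8833%
Post-stratified estimate weights by population shares:
  0.4×33.9 + 0.16×28.5 + 0.44×77.9 = 52.396%

52.4%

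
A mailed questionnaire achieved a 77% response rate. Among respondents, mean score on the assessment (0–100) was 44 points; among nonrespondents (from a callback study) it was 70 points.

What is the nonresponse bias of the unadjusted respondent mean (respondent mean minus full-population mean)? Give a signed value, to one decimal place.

Nonresponse fraction = 1 − 0.77 = 0.23.
Bias = (nonresponse fraction) × (respondent mean − nonrespondent mean)
     = 0.23 × (44 − 70) = 0.23 × -26 = -5.98.

-6.0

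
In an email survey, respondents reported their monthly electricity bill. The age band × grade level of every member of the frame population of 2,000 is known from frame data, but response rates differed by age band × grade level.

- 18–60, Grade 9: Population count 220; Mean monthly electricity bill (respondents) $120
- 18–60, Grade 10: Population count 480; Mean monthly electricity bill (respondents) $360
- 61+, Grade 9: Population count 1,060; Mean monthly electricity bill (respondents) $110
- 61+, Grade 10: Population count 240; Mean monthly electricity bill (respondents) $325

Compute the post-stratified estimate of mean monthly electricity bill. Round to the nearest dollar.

$197

Post-stratification weights by population share, not respondent share:
  18–60, Grade 9: (220/2,000) × 120 = 13.2
  18–60, Grade 10: (480/2,000) × 360 = 86.4
  61+, Grade 9: (1,060/2,000) × 110 = 58.3
  61+, Grade 10: (240/2,000) × 325 = 39
Post-stratified estimate = 196.9 → $197.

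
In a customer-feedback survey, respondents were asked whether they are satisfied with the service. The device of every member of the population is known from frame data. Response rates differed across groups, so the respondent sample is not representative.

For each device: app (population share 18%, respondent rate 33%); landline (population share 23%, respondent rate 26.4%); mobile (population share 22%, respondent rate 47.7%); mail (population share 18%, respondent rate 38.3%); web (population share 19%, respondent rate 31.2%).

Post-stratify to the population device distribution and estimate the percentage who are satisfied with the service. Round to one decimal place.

Weight each group's respondent value by its population share:
  app: 0.18 × 33 = 5.94
  landline: 0.23 × 26.4 = 6.072
  mobile: 0.22 × 47.7 = 10.494
  mail: 0.18 × 38.3 = 6.894
  web: 0.19 × 31.2 = 5.928
Post-stratified estimate = 35.328 → 35.3%.

35.3%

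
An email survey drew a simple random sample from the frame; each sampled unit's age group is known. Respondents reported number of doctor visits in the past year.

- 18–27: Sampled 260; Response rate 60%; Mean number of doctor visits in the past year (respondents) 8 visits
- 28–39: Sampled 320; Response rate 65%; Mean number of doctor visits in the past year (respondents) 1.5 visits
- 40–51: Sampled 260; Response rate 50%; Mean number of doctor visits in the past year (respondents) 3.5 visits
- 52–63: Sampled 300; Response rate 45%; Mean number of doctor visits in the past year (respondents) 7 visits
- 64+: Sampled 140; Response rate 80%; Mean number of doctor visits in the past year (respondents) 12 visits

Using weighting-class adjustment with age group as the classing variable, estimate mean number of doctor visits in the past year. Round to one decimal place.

5.7

Each respondent's weight = sampled/responded in their class; summing within a class gives n_sampled, so:
  18–27: 260 × 8 = 2080
  28–39: 320 × 1.5 = 480
  40–51: 260 × 3.5 = 910
  52–63: 300 × 7 = 2100
  64+: 140 × 12 = 1680
Adjusted estimate = 7250 / 1,280 = 5.66406 → 5.7.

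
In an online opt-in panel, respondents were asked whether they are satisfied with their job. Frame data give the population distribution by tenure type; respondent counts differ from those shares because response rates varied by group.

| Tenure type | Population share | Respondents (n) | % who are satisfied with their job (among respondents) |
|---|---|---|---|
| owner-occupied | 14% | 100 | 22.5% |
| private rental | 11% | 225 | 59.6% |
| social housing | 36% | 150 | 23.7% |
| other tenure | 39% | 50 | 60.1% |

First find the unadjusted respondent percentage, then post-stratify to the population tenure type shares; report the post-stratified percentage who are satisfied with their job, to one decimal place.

41.7%

Without adjustment, the pooled respondent share is:
  (100/525)×22.5 + (225/525)×59.6 + (150/525)×23.7 + (50/525)×60.1 = 42.3238%
Post-stratifying to population shares instead:
  0.14×22.5 + 0.11×59.6 + 0.36×23.7 + 0.39×60.1 = 41.677%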